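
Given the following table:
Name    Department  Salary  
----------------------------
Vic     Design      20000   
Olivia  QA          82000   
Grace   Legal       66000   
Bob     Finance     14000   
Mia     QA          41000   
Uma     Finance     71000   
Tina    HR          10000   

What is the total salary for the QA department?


QA department members:
  Olivia: 82000
  Mia: 41000
Total = 82000 + 41000 = 123000

ANSWER: 123000


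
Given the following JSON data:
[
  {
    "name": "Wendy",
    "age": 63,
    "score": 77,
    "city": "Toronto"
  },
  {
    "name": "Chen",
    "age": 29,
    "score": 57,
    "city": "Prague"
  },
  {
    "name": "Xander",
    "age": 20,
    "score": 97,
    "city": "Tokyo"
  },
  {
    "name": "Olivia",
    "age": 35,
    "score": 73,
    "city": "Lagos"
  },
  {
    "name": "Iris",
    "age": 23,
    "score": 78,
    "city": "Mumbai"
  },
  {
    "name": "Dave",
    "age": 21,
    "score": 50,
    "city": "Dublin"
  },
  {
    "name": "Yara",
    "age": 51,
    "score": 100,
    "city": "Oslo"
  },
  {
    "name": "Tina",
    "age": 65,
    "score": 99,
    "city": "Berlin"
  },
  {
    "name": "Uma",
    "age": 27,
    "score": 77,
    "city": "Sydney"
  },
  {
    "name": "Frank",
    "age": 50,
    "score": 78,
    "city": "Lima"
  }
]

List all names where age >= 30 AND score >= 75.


Checking both conditions:
  Wendy (age=63, score=77) -> YES
  Chen (age=29, score=57) -> no
  Xander (age=20, score=97) -> no
  Olivia (age=35, score=73) -> no
  Iris (age=23, score=78) -> no
  Dave (age=21, score=50) -> no
  Yara (age=51, score=100) -> YES
  Tina (age=65, score=99) -> YES
  Uma (age=27, score=77) -> no
  Frank (age=50, score=78) -> YES


ANSWER: Wendy, Yara, Tina, Frank


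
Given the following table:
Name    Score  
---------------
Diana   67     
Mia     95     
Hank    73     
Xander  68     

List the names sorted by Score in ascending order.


Sorting by Score (ascending):
  Diana: 67
  Xander: 68
  Hank: 73
  Mia: 95


ANSWER: Diana, Xander, Hank, Mia


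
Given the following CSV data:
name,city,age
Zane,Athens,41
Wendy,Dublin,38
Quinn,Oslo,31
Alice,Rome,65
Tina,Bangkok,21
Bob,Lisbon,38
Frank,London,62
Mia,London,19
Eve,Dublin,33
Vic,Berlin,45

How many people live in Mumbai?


Scanning city column for 'Mumbai':
Total matches: 0

ANSWER: 0


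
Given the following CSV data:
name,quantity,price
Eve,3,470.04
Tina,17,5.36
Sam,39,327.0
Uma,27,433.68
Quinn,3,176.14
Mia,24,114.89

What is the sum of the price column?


Values in 'price' column:
  Row 1: 470.04
  Row 2: 5.36
  Row 3: 327.0
  Row 4: 433.68
  Row 5: 176.14
  Row 6: 114.89
Sum = 470.04 + 5.36 + 327.0 + 433.68 + 176.14 + 114.89 = 1527.11

ANSWER: 1527.11


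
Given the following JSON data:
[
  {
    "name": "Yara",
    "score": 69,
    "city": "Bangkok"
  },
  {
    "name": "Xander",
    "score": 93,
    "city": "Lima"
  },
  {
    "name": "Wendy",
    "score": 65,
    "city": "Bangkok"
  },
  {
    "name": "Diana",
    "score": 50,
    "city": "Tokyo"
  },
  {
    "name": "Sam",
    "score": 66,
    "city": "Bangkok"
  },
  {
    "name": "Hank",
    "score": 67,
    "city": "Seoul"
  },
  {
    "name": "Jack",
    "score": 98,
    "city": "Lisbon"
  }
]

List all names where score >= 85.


Filtering records where score >= 85:
  Yara (score=69) -> no
  Xander (score=93) -> YES
  Wendy (score=65) -> no
  Diana (score=50) -> no
  Sam (score=66) -> no
  Hank (score=67) -> no
  Jack (score=98) -> YES


ANSWER: Xander, Jack


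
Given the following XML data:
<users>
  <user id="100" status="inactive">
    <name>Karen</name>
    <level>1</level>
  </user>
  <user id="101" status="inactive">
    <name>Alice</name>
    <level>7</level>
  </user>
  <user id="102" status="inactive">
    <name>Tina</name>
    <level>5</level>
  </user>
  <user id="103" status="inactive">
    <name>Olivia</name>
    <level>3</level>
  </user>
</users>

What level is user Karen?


Finding user: Karen
<level>1</level>

ANSWER: 1


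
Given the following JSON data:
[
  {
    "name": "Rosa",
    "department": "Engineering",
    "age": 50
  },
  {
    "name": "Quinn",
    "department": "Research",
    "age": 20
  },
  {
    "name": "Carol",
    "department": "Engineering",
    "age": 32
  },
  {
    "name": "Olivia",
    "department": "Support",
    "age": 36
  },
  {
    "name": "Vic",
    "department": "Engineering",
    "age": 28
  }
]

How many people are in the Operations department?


Scanning records for department = Operations
  No matches found
Count: 0

ANSWER: 0


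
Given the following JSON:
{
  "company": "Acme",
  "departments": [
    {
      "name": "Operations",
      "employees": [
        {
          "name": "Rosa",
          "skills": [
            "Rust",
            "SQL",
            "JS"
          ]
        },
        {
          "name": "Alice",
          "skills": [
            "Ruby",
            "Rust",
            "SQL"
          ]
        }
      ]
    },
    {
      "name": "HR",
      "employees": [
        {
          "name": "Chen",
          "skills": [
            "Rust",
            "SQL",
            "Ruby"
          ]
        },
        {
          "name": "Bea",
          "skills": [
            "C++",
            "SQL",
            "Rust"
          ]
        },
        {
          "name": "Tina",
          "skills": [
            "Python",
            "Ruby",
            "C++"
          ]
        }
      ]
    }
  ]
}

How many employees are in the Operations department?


Path: departments[0].employees
Count: 2

ANSWER: 2


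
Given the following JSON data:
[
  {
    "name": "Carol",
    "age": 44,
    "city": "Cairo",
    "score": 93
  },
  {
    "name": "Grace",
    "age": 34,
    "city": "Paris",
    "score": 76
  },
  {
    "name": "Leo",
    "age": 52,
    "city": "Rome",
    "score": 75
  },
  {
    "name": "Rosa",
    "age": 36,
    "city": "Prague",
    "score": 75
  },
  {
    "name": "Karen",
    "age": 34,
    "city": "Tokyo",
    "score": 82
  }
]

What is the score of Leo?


Looking up record where name = Leo
Record index: 2
Field 'score' = 75

ANSWER: 75


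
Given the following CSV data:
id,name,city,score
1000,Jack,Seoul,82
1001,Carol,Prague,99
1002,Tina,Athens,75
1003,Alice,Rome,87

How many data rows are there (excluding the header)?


Counting rows (excluding header):
Header: id,name,city,score
Data rows: 4

ANSWER: 4


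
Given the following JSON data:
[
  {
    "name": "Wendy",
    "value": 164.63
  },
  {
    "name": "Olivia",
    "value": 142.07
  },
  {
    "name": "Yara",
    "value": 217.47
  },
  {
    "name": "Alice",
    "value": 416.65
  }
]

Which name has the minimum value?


Comparing values:
  Wendy: 164.63
  Olivia: 142.07
  Yara: 217.47
  Alice: 416.65
Minimum: Olivia (142.07)

ANSWER: Olivia


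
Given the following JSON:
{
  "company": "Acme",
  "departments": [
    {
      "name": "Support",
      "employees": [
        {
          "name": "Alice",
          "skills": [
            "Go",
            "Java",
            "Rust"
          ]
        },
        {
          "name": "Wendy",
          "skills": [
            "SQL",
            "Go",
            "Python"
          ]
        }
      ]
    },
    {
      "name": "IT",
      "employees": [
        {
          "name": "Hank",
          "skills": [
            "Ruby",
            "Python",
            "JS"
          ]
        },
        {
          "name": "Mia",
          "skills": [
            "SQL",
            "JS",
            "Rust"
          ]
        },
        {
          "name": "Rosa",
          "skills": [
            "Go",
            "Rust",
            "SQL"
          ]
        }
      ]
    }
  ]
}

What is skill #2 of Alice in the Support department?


Path: departments[0].employees[0].skills[1]
Value: Java

ANSWER: Java


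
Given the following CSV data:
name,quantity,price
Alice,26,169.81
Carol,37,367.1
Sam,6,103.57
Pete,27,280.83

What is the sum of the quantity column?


Values in 'quantity' column:
  Row 1: 26
  Row 2: 37
  Row 3: 6
  Row 4: 27
Sum = 26 + 37 + 6 + 27 = 96

ANSWER: 96


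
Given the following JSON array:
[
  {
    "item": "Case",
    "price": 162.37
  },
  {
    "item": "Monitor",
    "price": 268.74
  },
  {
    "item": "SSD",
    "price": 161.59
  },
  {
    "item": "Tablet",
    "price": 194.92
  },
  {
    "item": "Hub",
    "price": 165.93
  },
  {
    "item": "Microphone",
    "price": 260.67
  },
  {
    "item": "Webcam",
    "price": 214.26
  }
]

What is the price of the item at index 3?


Array index 3 -> Tablet
price = 194.92

ANSWER: 194.92


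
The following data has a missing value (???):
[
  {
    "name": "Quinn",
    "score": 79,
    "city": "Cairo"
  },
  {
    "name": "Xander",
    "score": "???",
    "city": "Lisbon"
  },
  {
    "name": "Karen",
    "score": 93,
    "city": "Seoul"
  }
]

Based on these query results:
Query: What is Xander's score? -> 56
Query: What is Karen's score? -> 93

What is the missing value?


The missing value is Xander's score
From query: Xander's score = 56

ANSWER: 56


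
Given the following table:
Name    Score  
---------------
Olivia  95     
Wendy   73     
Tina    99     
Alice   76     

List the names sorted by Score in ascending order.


Sorting by Score (ascending):
  Wendy: 73
  Alice: 76
  Olivia: 95
  Tina: 99


ANSWER: Wendy, Alice, Olivia, Tina


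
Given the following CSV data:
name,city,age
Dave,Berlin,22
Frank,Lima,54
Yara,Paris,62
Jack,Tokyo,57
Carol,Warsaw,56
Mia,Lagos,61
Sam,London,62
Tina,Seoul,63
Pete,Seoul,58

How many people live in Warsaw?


Scanning city column for 'Warsaw':
  Row 5: Carol -> MATCH
Total matches: 1

ANSWER: 1


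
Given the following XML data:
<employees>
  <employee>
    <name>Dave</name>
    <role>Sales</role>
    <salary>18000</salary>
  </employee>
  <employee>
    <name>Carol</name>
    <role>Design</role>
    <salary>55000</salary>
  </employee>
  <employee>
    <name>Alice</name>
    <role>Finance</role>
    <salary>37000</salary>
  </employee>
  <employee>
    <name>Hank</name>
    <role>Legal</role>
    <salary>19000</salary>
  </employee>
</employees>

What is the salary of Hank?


Searching for <employee> with <name>Hank</name>
Found at position 4
<salary>19000</salary>

ANSWER: 19000


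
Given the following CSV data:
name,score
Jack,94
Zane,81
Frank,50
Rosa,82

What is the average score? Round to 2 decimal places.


Scores: 94, 81, 50, 82
Sum = 307
Count = 4
Average = 307 / 4 = 76.75

ANSWER: 76.75


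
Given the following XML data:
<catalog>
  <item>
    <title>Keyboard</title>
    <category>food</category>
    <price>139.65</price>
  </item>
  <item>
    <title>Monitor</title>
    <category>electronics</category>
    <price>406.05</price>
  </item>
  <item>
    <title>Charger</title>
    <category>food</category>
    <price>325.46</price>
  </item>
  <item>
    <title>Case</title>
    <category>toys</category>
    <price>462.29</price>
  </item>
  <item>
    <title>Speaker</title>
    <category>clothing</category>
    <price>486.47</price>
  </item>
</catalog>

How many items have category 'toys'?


Scanning <item> elements for <category>toys</category>:
  Item 4: Case -> MATCH
Count: 1

ANSWER: 1


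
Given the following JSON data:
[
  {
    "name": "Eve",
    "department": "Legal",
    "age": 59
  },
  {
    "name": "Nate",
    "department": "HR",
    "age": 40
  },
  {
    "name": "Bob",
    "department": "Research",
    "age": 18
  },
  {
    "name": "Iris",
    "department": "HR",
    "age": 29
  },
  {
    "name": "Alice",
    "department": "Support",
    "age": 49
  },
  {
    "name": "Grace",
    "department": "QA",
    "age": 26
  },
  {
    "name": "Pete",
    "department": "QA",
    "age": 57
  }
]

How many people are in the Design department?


Scanning records for department = Design
  No matches found
Count: 0

ANSWER: 0


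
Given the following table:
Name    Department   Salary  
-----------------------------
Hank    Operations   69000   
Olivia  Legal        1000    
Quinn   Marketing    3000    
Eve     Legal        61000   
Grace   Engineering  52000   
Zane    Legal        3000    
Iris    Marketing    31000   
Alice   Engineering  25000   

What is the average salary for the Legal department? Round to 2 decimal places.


Legal department members:
  Olivia: 1000
  Eve: 61000
  Zane: 3000
Sum = 65000
Count = 3
Average = 65000 / 3 = 21666.67

ANSWER: 21666.67


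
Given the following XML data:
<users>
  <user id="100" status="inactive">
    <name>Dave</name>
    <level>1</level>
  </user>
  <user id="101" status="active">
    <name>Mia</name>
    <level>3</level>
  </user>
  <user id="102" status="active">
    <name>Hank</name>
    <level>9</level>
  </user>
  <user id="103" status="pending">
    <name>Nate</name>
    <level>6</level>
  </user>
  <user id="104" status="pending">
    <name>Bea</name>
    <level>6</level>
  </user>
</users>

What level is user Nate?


Finding user: Nate
<level>6</level>

ANSWER: 6


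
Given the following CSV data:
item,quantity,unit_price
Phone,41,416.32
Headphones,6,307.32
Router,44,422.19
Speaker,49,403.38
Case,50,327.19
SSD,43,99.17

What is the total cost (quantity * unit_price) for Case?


Row: Case
quantity = 50
unit_price = 327.19
total = 50 * 327.19 = 16359.5

ANSWER: 16359.5


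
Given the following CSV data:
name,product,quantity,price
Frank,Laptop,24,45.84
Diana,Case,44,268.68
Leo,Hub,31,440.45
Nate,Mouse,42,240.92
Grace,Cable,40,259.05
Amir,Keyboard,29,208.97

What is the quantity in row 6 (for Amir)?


Row 6: Amir
Column 'quantity' = 29

ANSWER: 29


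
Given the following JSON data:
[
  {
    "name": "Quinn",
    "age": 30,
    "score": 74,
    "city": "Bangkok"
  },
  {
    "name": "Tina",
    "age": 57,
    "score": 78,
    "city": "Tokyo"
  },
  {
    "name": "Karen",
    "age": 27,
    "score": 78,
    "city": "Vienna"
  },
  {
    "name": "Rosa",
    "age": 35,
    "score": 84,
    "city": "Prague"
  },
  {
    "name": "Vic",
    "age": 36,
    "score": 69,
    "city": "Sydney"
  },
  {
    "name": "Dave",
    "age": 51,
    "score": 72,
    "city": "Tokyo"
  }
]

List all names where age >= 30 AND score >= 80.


Checking both conditions:
  Quinn (age=30, score=74) -> no
  Tina (age=57, score=78) -> no
  Karen (age=27, score=78) -> no
  Rosa (age=35, score=84) -> YES
  Vic (age=36, score=69) -> no
  Dave (age=51, score=72) -> no


ANSWER: Rosa


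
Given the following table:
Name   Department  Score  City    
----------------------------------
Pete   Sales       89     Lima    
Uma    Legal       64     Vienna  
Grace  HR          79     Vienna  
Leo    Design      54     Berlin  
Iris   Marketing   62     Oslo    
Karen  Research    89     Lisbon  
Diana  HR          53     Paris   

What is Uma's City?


Row 2: Uma
City = Vienna

ANSWER: Vienna


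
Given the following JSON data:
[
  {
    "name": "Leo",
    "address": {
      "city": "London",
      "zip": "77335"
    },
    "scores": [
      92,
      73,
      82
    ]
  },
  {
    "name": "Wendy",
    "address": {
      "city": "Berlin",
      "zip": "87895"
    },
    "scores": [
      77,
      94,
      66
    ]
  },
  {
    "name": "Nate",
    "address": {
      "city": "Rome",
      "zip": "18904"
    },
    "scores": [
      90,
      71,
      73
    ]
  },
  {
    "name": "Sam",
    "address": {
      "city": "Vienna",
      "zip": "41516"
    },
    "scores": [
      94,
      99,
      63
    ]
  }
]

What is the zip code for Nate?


Path: records[2].address.zip
Value: 18904

ANSWER: 18904


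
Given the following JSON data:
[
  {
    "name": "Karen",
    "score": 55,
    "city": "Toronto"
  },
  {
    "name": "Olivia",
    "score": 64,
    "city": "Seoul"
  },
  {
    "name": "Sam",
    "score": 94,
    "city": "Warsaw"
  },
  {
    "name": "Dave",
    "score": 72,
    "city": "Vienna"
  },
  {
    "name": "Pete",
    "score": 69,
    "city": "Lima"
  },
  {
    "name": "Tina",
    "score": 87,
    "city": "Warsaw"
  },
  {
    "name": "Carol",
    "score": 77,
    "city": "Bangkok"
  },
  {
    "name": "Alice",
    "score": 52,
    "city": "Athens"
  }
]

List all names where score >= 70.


Filtering records where score >= 70:
  Karen (score=55) -> no
  Olivia (score=64) -> no
  Sam (score=94) -> YES
  Dave (score=72) -> YES
  Pete (score=69) -> no
  Tina (score=87) -> YES
  Carol (score=77) -> YES
  Alice (score=52) -> no


ANSWER: Sam, Dave, Tina, Carol


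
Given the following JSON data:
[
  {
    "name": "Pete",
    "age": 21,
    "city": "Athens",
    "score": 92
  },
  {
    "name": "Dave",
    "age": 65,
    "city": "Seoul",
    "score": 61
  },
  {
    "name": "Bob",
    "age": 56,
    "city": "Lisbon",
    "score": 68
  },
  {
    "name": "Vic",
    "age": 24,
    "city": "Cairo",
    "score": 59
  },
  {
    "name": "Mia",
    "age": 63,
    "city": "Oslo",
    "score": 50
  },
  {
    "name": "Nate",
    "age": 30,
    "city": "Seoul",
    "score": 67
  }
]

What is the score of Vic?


Looking up record where name = Vic
Record index: 3
Field 'score' = 59

ANSWER: 59


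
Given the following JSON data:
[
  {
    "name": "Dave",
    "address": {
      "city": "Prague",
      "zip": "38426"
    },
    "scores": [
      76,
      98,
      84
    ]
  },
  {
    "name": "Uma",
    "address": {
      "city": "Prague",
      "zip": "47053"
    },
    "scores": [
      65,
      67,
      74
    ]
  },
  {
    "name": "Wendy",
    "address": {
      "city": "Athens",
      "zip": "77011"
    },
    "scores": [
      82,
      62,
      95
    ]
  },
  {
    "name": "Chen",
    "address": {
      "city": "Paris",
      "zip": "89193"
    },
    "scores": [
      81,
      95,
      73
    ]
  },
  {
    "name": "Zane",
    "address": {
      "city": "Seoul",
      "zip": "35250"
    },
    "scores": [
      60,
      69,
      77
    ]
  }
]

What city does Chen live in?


Path: records[3].address.city
Value: Paris

ANSWER: Paris


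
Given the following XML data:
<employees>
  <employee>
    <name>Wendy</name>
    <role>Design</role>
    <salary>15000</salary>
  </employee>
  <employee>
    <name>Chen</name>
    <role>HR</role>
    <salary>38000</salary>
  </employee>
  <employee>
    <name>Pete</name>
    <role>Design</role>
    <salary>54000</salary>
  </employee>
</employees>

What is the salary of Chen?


Searching for <employee> with <name>Chen</name>
Found at position 2
<salary>38000</salary>

ANSWER: 38000


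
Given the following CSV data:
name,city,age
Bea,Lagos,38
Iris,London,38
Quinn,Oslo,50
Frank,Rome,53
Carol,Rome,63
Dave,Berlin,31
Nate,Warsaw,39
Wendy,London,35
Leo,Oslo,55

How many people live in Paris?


Scanning city column for 'Paris':
Total matches: 0

ANSWER: 0


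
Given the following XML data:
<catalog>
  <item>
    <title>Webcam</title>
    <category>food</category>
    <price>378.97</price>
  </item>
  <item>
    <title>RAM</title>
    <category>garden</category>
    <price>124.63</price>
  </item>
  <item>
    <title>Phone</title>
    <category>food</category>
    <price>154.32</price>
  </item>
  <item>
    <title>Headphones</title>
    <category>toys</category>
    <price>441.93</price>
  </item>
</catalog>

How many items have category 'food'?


Scanning <item> elements for <category>food</category>:
  Item 1: Webcam -> MATCH
  Item 3: Phone -> MATCH
Count: 2

ANSWER: 2


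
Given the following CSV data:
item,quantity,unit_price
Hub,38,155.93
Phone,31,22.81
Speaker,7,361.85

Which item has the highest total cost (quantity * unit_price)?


Computing row totals:
  Hub: 5925.34
  Phone: 707.11
  Speaker: 2532.95
Maximum: Hub (5925.34)

ANSWER: Hub


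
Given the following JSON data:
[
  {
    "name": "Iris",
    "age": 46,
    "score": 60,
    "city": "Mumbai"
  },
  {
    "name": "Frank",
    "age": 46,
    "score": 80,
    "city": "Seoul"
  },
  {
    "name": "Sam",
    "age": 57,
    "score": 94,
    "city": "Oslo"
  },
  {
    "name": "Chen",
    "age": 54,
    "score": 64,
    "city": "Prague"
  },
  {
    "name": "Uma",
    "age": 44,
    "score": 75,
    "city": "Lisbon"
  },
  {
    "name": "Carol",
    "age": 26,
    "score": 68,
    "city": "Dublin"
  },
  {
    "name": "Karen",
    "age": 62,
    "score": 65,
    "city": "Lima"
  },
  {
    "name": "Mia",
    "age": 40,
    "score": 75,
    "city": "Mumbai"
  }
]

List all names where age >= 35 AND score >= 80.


Checking both conditions:
  Iris (age=46, score=60) -> no
  Frank (age=46, score=80) -> YES
  Sam (age=57, score=94) -> YES
  Chen (age=54, score=64) -> no
  Uma (age=44, score=75) -> no
  Carol (age=26, score=68) -> no
  Karen (age=62, score=65) -> no
  Mia (age=40, score=75) -> no


ANSWER: Frank, Sam


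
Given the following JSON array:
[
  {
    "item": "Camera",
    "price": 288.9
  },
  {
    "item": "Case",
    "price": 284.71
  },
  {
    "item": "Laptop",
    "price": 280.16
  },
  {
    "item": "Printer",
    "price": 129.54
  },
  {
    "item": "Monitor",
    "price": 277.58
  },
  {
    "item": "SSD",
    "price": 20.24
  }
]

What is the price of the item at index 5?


Array index 5 -> SSD
price = 20.24

ANSWER: 20.24


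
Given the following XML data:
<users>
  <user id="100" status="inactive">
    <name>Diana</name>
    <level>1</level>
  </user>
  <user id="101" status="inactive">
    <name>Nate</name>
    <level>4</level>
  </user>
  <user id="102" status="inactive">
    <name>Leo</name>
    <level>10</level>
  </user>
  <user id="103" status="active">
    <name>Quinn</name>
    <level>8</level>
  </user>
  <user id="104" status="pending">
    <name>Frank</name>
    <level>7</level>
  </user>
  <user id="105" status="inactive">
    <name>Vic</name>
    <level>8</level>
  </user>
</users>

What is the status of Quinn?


Finding user with name = Quinn
user id="103" status="active"

ANSWER: active


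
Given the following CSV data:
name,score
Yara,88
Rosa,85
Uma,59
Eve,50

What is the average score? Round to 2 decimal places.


Scores: 88, 85, 59, 50
Sum = 282
Count = 4
Average = 282 / 4 = 70.50

ANSWER: 70.50


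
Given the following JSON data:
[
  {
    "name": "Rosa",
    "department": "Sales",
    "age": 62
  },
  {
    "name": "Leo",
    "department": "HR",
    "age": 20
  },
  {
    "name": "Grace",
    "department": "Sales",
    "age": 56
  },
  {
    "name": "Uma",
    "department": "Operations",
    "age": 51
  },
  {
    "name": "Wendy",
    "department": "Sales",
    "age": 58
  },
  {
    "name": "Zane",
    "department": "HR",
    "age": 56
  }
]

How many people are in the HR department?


Scanning records for department = HR
  Record 1: Leo
  Record 5: Zane
Count: 2

ANSWER: 2


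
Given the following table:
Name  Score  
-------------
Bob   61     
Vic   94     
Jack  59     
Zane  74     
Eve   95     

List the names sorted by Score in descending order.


Sorting by Score (descending):
  Eve: 95
  Vic: 94
  Zane: 74
  Bob: 61
  Jack: 59


ANSWER: Eve, Vic, Zane, Bob, Jack


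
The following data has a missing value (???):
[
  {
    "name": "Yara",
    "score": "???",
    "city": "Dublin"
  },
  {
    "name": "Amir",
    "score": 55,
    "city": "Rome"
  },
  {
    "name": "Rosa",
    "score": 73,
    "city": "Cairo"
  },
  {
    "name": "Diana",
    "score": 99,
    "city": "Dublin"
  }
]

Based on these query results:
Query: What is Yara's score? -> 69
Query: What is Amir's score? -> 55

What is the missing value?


The missing value is Yara's score
From query: Yara's score = 69

ANSWER: 69


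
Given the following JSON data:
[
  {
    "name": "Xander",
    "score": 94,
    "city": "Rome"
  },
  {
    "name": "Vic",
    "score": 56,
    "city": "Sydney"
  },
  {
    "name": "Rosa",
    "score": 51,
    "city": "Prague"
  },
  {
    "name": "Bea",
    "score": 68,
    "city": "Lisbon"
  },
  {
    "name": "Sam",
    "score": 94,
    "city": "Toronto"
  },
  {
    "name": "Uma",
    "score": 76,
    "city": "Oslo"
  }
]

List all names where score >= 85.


Filtering records where score >= 85:
  Xander (score=94) -> YES
  Vic (score=56) -> no
  Rosa (score=51) -> no
  Bea (score=68) -> no
  Sam (score=94) -> YES
  Uma (score=76) -> no


ANSWER: Xander, Sam


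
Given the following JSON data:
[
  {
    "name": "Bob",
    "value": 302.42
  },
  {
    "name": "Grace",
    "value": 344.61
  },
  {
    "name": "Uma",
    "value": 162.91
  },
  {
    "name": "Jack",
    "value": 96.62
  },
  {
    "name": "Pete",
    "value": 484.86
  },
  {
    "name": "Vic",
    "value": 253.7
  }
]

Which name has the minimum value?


Comparing values:
  Bob: 302.42
  Grace: 344.61
  Uma: 162.91
  Jack: 96.62
  Pete: 484.86
  Vic: 253.7
Minimum: Jack (96.62)

ANSWER: Jack


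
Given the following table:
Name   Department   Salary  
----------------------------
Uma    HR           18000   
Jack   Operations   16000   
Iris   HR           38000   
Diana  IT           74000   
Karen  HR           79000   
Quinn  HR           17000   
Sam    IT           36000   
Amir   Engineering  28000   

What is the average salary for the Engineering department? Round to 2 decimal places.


Engineering department members:
  Amir: 28000
Sum = 28000
Count = 1
Average = 28000 / 1 = 28000.00

ANSWER: 28000.00


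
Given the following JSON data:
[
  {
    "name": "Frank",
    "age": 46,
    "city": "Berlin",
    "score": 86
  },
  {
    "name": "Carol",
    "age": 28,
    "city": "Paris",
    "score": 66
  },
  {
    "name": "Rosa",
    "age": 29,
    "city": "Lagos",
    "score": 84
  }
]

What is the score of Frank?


Looking up record where name = Frank
Record index: 0
Field 'score' = 86

ANSWER: 86


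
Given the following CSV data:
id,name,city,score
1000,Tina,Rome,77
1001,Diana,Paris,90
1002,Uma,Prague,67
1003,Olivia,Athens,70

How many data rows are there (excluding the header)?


Counting rows (excluding header):
Header: id,name,city,score
Data rows: 4

ANSWER: 4


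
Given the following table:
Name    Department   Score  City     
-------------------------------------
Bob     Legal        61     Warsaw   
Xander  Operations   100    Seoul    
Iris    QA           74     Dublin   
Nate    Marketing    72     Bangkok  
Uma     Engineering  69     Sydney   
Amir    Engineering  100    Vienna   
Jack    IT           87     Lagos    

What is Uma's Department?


Row 5: Uma
Department = Engineering

ANSWER: Engineering


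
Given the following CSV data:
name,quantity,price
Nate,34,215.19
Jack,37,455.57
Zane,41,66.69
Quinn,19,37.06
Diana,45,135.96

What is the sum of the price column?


Values in 'price' column:
  Row 1: 215.19
  Row 2: 455.57
  Row 3: 66.69
  Row 4: 37.06
  Row 5: 135.96
Sum = 215.19 + 455.57 + 66.69 + 37.06 + 135.96 = 910.47

ANSWER: 910.47


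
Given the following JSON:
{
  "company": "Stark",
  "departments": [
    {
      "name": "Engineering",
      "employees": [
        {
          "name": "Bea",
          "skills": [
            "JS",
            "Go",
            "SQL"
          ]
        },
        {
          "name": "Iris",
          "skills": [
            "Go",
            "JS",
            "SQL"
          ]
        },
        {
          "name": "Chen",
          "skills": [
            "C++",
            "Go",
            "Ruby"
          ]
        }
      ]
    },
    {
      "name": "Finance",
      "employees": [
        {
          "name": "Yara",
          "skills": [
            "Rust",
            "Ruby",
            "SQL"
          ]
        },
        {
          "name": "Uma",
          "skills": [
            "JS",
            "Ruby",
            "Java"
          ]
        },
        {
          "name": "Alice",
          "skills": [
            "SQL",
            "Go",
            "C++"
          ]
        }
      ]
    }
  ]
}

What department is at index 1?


Path: departments[1].name
Value: Finance

ANSWER: Finance


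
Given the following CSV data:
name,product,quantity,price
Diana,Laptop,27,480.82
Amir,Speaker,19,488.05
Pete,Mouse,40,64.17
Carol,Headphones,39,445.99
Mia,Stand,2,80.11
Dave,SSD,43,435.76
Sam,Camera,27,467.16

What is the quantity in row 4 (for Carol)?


Row 4: Carol
Column 'quantity' = 39

ANSWER: 39


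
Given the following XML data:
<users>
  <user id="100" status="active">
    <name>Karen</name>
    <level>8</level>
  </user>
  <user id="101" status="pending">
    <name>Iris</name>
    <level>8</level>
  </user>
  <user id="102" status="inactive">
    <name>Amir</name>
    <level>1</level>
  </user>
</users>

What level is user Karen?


Finding user: Karen
<level>8</level>

ANSWER: 8


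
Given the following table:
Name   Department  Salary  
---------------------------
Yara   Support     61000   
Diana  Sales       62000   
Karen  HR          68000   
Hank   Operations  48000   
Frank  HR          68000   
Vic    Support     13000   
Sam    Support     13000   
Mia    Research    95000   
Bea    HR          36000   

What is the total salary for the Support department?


Support department members:
  Yara: 61000
  Vic: 13000
  Sam: 13000
Total = 61000 + 13000 + 13000 = 87000

ANSWER: 87000


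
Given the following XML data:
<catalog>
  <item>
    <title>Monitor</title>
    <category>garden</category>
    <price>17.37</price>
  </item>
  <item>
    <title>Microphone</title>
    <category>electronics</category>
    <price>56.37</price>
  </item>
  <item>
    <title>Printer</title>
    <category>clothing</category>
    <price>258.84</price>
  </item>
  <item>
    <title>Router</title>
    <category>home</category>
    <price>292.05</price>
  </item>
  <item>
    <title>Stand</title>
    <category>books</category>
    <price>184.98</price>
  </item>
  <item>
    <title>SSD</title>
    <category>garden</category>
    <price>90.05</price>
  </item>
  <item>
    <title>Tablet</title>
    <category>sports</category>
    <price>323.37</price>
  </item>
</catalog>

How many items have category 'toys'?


Scanning <item> elements for <category>toys</category>:
Count: 0

ANSWER: 0


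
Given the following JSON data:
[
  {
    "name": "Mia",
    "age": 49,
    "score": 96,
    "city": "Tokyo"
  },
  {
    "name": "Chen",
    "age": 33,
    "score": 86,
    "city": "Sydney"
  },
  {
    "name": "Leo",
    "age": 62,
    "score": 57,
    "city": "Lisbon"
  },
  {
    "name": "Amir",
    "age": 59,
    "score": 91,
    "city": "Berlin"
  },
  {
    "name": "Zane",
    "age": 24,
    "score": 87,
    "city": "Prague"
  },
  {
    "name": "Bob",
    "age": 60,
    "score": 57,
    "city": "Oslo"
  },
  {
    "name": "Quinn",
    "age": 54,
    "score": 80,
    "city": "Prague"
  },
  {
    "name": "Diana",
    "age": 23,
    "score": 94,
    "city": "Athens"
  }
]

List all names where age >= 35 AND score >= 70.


Checking both conditions:
  Mia (age=49, score=96) -> YES
  Chen (age=33, score=86) -> no
  Leo (age=62, score=57) -> no
  Amir (age=59, score=91) -> YES
  Zane (age=24, score=87) -> no
  Bob (age=60, score=57) -> no
  Quinn (age=54, score=80) -> YES
  Diana (age=23, score=94) -> no


ANSWER: Mia, Amir, Quinn


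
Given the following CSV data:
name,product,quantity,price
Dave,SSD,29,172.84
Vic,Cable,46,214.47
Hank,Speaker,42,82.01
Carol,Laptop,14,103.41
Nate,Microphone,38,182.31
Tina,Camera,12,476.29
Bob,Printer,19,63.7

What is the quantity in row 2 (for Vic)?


Row 2: Vic
Column 'quantity' = 46

ANSWER: 46


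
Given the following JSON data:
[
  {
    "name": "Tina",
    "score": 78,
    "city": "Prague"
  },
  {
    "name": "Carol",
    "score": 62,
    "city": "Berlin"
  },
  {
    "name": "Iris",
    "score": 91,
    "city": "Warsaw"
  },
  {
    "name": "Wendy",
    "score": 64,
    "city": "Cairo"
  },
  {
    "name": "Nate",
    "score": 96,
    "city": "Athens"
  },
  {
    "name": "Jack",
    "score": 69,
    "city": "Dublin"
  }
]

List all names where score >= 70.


Filtering records where score >= 70:
  Tina (score=78) -> YES
  Carol (score=62) -> no
  Iris (score=91) -> YES
  Wendy (score=64) -> no
  Nate (score=96) -> YES
  Jack (score=69) -> no


ANSWER: Tina, Iris, Nate


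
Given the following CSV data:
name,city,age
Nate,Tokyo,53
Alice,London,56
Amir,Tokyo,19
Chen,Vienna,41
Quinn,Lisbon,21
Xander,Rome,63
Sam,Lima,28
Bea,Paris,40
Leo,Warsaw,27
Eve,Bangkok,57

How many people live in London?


Scanning city column for 'London':
  Row 2: Alice -> MATCH
Total matches: 1

ANSWER: 1


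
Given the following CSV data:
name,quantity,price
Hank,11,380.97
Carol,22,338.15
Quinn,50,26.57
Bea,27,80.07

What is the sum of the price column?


Values in 'price' column:
  Row 1: 380.97
  Row 2: 338.15
  Row 3: 26.57
  Row 4: 80.07
Sum = 380.97 + 338.15 + 26.57 + 80.07 = 825.76

ANSWER: 825.76


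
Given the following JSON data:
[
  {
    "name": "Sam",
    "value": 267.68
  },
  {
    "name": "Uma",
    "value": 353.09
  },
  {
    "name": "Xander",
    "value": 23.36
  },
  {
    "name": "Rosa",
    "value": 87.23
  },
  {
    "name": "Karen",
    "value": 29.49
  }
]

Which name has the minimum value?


Comparing values:
  Sam: 267.68
  Uma: 353.09
  Xander: 23.36
  Rosa: 87.23
  Karen: 29.49
Minimum: Xander (23.36)

ANSWER: Xander


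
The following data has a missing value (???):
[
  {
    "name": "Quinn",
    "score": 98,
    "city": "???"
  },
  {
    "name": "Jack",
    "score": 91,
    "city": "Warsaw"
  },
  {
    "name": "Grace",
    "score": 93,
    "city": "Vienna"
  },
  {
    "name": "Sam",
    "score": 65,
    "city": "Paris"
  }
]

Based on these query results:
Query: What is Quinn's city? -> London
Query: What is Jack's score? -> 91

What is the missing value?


The missing value is Quinn's city
From query: Quinn's city = London

ANSWER: London


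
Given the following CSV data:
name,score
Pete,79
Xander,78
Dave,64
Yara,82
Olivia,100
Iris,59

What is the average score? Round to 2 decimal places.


Scores: 79, 78, 64, 82, 100, 59
Sum = 462
Count = 6
Average = 462 / 6 = 77.00

ANSWER: 77.00


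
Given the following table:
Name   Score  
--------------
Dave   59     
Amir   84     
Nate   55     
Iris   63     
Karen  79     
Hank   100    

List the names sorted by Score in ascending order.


Sorting by Score (ascending):
  Nate: 55
  Dave: 59
  Iris: 63
  Karen: 79
  Amir: 84
  Hank: 100


ANSWER: Nate, Dave, Iris, Karen, Amir, Hank


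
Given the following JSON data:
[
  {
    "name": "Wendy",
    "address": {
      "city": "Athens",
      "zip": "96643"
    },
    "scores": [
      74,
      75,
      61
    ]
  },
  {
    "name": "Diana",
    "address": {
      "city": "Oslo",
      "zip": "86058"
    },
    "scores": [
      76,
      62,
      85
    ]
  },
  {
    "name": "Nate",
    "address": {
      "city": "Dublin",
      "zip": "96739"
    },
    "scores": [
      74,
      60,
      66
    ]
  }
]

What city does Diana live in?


Path: records[1].address.city
Value: Oslo

ANSWER: Oslo


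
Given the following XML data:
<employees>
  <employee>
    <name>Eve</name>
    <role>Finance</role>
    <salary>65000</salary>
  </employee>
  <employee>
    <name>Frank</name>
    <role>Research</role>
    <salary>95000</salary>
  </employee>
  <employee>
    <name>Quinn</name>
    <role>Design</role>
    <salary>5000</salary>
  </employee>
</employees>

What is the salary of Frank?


Searching for <employee> with <name>Frank</name>
Found at position 2
<salary>95000</salary>

ANSWER: 95000


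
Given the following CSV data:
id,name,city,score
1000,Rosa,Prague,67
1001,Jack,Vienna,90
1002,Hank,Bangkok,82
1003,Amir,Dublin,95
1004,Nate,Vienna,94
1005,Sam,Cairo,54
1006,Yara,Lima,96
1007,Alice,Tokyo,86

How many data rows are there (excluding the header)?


Counting rows (excluding header):
Header: id,name,city,score
Data rows: 8

ANSWER: 8


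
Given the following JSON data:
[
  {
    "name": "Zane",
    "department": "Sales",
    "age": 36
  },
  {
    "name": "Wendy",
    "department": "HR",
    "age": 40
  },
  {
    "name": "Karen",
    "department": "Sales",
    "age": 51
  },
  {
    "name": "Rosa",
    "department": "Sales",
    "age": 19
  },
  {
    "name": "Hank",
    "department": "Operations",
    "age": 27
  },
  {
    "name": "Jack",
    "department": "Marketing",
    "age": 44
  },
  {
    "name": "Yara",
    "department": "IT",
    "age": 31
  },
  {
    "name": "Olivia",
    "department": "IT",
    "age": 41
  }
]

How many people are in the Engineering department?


Scanning records for department = Engineering
  No matches found
Count: 0

ANSWER: 0


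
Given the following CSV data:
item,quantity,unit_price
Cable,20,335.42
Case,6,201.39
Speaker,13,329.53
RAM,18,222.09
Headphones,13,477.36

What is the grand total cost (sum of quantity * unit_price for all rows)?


Computing row totals:
  Cable: 20 * 335.42 = 6708.4
  Case: 6 * 201.39 = 1208.34
  Speaker: 13 * 329.53 = 4283.89
  RAM: 18 * 222.09 = 3997.62
  Headphones: 13 * 477.36 = 6205.68
Grand total = 6708.4 + 1208.34 + 4283.89 + 3997.62 + 6205.68 = 22403.93

ANSWER: 22403.93


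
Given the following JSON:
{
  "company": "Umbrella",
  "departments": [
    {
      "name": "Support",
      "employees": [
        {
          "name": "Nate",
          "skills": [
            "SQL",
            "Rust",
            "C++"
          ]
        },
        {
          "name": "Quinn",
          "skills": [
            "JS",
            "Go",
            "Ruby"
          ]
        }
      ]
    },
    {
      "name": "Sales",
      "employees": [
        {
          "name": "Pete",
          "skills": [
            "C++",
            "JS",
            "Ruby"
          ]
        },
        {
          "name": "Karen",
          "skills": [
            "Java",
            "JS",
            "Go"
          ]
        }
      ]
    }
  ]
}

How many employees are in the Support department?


Path: departments[0].employees
Count: 2

ANSWER: 2


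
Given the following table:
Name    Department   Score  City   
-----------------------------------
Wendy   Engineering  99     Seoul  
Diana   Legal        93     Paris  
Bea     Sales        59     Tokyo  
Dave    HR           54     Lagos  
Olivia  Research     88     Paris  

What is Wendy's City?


Row 1: Wendy
City = Seoul

ANSWER: Seoul


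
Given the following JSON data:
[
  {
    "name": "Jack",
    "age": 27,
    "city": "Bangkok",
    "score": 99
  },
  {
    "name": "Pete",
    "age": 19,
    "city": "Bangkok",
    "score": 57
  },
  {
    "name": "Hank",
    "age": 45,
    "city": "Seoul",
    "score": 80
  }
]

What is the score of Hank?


Looking up record where name = Hank
Record index: 2
Field 'score' = 80

ANSWER: 80


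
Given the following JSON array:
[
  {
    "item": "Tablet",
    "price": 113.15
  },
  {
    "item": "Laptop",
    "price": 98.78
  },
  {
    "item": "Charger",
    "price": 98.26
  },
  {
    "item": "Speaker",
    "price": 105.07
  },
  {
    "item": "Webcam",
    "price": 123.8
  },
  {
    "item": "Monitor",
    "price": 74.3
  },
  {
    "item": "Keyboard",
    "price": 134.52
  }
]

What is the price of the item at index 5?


Array index 5 -> Monitor
price = 74.3

ANSWER: 74.3


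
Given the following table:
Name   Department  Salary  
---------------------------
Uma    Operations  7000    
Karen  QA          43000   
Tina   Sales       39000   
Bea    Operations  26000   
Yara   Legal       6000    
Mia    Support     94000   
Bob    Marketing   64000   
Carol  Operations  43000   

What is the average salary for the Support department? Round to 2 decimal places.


Support department members:
  Mia: 94000
Sum = 94000
Count = 1
Average = 94000 / 1 = 94000.00

ANSWER: 94000.00


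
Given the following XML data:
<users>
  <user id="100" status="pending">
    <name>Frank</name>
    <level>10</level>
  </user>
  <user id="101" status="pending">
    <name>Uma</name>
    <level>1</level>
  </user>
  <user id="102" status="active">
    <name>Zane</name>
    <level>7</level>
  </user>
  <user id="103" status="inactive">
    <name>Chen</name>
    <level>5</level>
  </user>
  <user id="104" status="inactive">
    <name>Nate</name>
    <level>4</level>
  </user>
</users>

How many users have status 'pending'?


Counting users with status='pending':
  Frank (id=100) -> MATCH
  Uma (id=101) -> MATCH
Count: 2

ANSWER: 2


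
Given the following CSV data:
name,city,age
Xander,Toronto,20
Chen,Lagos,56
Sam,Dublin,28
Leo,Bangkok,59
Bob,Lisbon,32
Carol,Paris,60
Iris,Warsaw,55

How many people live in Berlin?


Scanning city column for 'Berlin':
Total matches: 0

ANSWER: 0
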